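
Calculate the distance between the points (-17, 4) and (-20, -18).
Using the distance formula: d = sqrt((x₂-x₁)² + (y₂-y₁)²)
dx = (-20) - (-17) = -3
dy = (-18) - 4 = -22
d = sqrt((-3)² + (-22)²) = sqrt(9 + 484) = sqrt(493) = 22.20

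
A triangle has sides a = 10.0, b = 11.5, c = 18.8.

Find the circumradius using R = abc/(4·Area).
s = (a+b+c)/2 = 20.15
Area = √(s(s-a)(s-b)(s-c)) = √(20.15·10.15·8.65·1.35) = 48.8704
R = abc/(4·Area) = (10.0·11.5·18.8)/(4·48.8704) = 2162/195.4816 = 11.06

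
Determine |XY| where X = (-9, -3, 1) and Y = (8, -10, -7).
d = √[(17)² + (-7)² + (-8)²] = √402 = 20.05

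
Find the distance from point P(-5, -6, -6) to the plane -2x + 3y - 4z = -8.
d = |(-2)(-5) + 3(-6) + (-4)(-6) - (-8)| / √((-2)² + 3² + (-4)²) = 24/√29 = 4.457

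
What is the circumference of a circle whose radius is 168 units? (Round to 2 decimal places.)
Circumference = 2 * pi * r
Circumference = 2 * pi * 168
Circumference = 1055.58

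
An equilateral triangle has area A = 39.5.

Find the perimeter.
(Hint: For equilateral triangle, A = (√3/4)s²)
A = (√3/4)s²  →  s² = 4A/√3 = 4·39.5/√3 = 91.2213
s = 9.55099
Perimeter = 3s = 28.65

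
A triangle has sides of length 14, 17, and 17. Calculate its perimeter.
Perimeter = sum of all sides
Perimeter = 14 + 17 + 17
Perimeter = 48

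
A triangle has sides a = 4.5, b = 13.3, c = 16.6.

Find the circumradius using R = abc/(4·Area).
s = (a+b+c)/2 = 17.2
Area = √(s(s-a)(s-b)(s-c)) = √(17.2·12.7·3.9·0.6) = 22.6086
R = abc/(4·Area) = (4.5·13.3·16.6)/(4·22.6086) = 993.51/90.4344 = 10.99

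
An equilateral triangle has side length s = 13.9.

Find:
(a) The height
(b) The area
(a) Height h = s·√3/2 = 13.9·√3/2 = 12.04
(b) Area = (√3/4)·s² = (√3/4)·13.9² = (√3/4)·193.21 = 83.66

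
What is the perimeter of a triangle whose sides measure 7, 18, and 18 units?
Perimeter = sum of all sides
Perimeter = 7 + 18 + 18
Perimeter = 43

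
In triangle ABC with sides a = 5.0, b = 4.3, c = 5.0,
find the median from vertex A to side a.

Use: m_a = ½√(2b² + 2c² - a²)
m_a = ½√(2·4.3² + 2·5.0² - 5.0²)
m_a = ½√(36.98 + 50 - 25) = ½√61.98 = 3.936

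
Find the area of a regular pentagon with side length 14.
For a regular 5-gon with side length s = 14:
Apothem a = s / (2*tan(pi/5)) = 14 / (2*tan(pi/5)) ≈ 9.6347
Perimeter P = 5 * 14 = 70
Area = (1/2) * P * a = (1/2) * 70 * 9.6347 = 337.21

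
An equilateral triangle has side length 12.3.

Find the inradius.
For an equilateral triangle, r = s/(2√3) where s is the side.
r = 12.3/(2√3) = 12.3/3.464102 = 3.551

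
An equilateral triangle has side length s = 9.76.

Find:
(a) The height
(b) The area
(a) Height h = s·√3/2 = 9.76·√3/2 = 8.452
(b) Area = (√3/4)·s² = (√3/4)·9.76² = (√3/4)·95.2576 = 41.25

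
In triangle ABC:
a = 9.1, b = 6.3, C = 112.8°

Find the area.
Using A = ½ab·sin(C):
A = ½·9.1·6.3·sin(112.8°) = ½·57.33·0.921863 = 26.43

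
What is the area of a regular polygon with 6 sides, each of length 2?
For a regular 6-gon with side length s = 2:
Apothem a = s / (2*tan(pi/6)) = 2 / (2*tan(pi/6)) ≈ 1.7321
Perimeter P = 6 * 2 = 12
Area = (1/2) * P * a = (1/2) * 12 * 1.7321 = 10.39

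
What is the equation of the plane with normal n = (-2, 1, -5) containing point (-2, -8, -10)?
d = n·P = (-2)(-2) + (1)(-8) + (-5)(-10) = 46
Plane: -2x + y - 5z = 46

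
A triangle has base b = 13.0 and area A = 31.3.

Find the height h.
A = ½bh  →  h = 2A/b
h = 2·31.3/13.0 = 4.815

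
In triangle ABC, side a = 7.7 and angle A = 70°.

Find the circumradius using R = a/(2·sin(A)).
R = a/(2·sin(A)) = 7.7/(2·sin(70°))
R = 7.7/(2·0.939693) = 7.7/1.879385 = 4.097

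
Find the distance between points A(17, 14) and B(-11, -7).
Using the distance formula: d = sqrt((x₂-x₁)² + (y₂-y₁)²)
dx = (-11) - 17 = -28
dy = (-7) - 14 = -21
d = sqrt((-28)² + (-21)²) = sqrt(784 + 441) = sqrt(1225) = 35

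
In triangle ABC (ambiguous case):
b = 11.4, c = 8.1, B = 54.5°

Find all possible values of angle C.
sin(C)/c = sin(B)/b  →  sin(C) = c·sin(B)/b = 8.1·sin(54.5°)/11.4 = 0.578450
C₁ = arcsin(0.578450) = 35.34°,  C₂ = 180° - C₁ = 144.66°
Check C₂: A = 180° - 54.5° - 144.66° = -19.16° ≤ 0, rejected
C = 35.34° (one solution)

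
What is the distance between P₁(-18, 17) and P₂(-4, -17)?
Using the distance formula: d = sqrt((x₂-x₁)² + (y₂-y₁)²)
dx = (-4) - (-18) = 14
dy = (-17) - 17 = -34
d = sqrt(14² + (-34)²) = sqrt(196 + 1156) = sqrt(1352) = 36.77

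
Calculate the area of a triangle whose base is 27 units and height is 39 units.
Area = (1/2) * base * height
Area = (1/2) * 27 * 39
Area = 526.50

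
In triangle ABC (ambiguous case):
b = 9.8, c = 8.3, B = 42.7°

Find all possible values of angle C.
sin(C)/c = sin(B)/b  →  sin(C) = c·sin(B)/b = 8.3·sin(42.7°)/9.8 = 0.574360
C₁ = arcsin(0.574360) = 35.05°,  C₂ = 180° - C₁ = 144.95°
Check C₂: A = 180° - 42.7° - 144.95° = -7.65° ≤ 0, rejected
C = 35.05° (one solution)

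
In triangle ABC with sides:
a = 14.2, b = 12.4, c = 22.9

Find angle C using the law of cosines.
cos(C) = (a² + b² - c²)/(2ab)
cos(C) = (14.2² + 12.4² - 22.9²)/(2·14.2·12.4) = -169.01/352.16 = -0.479924
C = arccos(-0.479924) = 118.7°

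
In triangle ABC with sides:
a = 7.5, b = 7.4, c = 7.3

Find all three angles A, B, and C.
By the law of cosines:
cos(A) = (b² + c² - a²)/(2bc) = 0.479452  →  A = 61.35°
cos(B) = (a² + c² - b²)/(2ac) = 0.500274  →  B = 59.98°
cos(C) = (a² + b² - c²)/(2ab) = 0.520000  →  C = 58.67°
Check: A + B + C = 180.0° ✓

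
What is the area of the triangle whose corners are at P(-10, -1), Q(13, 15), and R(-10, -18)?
Using the coordinate formula: Area = (1/2)|x₁(y₂-y₃) + x₂(y₃-y₁) + x₃(y₁-y₂)|
Area = (1/2)|(-10)(15-(-18)) + 13((-18)-(-1)) + (-10)((-1)-15)|
Area = (1/2)|(-10)*33 + 13*(-17) + (-10)*(-16)|
Area = (1/2)|(-330) + (-221) + 160|
Area = (1/2)*391 = 195.50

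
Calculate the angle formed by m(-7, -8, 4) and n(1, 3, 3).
m·n = -19, |m|² = 129, |n|² = 19
cos θ = -19/√2451 ≈ -0.3838
θ ≈ 112.6°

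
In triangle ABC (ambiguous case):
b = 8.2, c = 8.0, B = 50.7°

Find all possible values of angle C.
sin(C)/c = sin(B)/b  →  sin(C) = c·sin(B)/b = 8.0·sin(50.7°)/8.2 = 0.754966
C₁ = arcsin(0.754966) = 49.02°,  C₂ = 180° - C₁ = 130.98°
Check C₂: A = 180° - 50.7° - 130.98° = -1.68° ≤ 0, rejected
C = 49.02° (one solution)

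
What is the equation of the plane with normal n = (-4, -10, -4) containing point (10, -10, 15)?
d = n·P = (-4)(10) + (-10)(-10) + (-4)(15) = 0
Plane: -4x - 10y - 4z = 0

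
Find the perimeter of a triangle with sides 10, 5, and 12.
Perimeter = sum of all sides
Perimeter = 10 + 5 + 12
Perimeter = 27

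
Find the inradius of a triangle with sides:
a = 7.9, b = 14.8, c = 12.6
s = (a+b+c)/2 = (7.9+14.8+12.6)/2 = 17.65
Area = √(s(s-a)(s-b)(s-c)) = √(17.65·9.75·2.85·5.05) = 49.7672
r = Area/s = 49.7672/17.65 = 2.82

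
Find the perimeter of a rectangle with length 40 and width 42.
Perimeter = 2 * (length + width)
Perimeter = 2 * (40 + 42)
Perimeter = 2 * 82
Perimeter = 164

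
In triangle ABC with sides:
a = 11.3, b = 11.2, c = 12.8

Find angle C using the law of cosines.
cos(C) = (a² + b² - c²)/(2ab)
cos(C) = (11.3² + 11.2² - 12.8²)/(2·11.3·11.2) = 89.29/253.12 = 0.352758
C = arccos(0.352758) = 69.34°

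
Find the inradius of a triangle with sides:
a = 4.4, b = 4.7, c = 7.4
s = (a+b+c)/2 = (4.4+4.7+7.4)/2 = 8.25
Area = √(s(s-a)(s-b)(s-c)) = √(8.25·3.85·3.55·0.85) = 9.78996
r = Area/s = 9.78996/8.25 = 1.187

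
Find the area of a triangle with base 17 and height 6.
Area = (1/2) * base * height
Area = (1/2) * 17 * 6
Area = 51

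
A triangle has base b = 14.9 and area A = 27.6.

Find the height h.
A = ½bh  →  h = 2A/b
h = 2·27.6/14.9 = 3.705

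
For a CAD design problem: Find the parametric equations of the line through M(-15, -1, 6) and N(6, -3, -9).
Direction vector d = N - M = (21, -2, -15)
x = -15 + 21t, y = -1 - 2t, z = 6 - 15t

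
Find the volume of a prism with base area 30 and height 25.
Volume = base area * height
Volume = 30 * 25
Volume = 750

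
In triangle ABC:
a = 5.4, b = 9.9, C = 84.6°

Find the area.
Using A = ½ab·sin(C):
A = ½·5.4·9.9·sin(84.6°) = ½·53.46·0.995562 = 26.61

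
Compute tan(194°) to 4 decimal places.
tan(194 degrees) = 0.2493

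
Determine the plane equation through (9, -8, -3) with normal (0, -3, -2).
d = n·P = (0)(9) + (-3)(-8) + (-2)(-3) = 30
Plane: -3y - 2z = 30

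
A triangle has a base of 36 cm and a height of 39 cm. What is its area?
Area = (1/2) * base * height
Area = (1/2) * 36 * 39
Area = 702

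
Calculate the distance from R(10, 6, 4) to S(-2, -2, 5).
d = √[(-12)² + (-8)² + (1)²] = √209 = 14.46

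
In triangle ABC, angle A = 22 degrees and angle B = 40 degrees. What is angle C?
Sum of angles in a triangle = 180 degrees
Third angle = 180 - 22 - 40
Third angle = 118 degrees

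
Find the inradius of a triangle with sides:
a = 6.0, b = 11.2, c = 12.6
s = (a+b+c)/2 = (6.0+11.2+12.6)/2 = 14.9
Area = √(s(s-a)(s-b)(s-c)) = √(14.9·8.9·3.7·2.3) = 33.5933
r = Area/s = 33.5933/14.9 = 2.255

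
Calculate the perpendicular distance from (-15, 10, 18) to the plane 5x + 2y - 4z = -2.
d = |5(-15) + 2(10) + (-4)(18) - (-2)| / √(5² + 2² + (-4)²) = 125/√45 = 18.63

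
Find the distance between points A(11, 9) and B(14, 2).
Using the distance formula: d = sqrt((x₂-x₁)² + (y₂-y₁)²)
dx = 14 - 11 = 3
dy = 2 - 9 = -7
d = sqrt(3² + (-7)²) = sqrt(9 + 49) = sqrt(58) = 7.62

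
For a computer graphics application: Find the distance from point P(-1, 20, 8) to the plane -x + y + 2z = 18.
d = |(-1)(-1) + 1(20) + 2(8) - (18)| / √((-1)² + 1² + 2²) = 19/√6 = 7.757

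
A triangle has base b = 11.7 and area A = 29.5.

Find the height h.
A = ½bh  →  h = 2A/b
h = 2·29.5/11.7 = 5.043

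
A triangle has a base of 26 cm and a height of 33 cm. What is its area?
Area = (1/2) * base * height
Area = (1/2) * 26 * 33
Area = 429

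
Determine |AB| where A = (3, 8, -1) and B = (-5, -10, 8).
d = √[(-8)² + (-18)² + (9)²] = √469 = 21.66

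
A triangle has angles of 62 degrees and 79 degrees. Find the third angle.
Sum of angles in a triangle = 180 degrees
Third angle = 180 - 62 - 79
Third angle = 39 degrees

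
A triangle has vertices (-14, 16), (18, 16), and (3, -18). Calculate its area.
Using the coordinate formula: Area = (1/2)|x₁(y₂-y₃) + x₂(y₃-y₁) + x₃(y₁-y₂)|
Area = (1/2)|(-14)(16-(-18)) + 18((-18)-16) + 3(16-16)|
Area = (1/2)|(-14)*34 + 18*(-34) + 3*0|
Area = (1/2)|(-476) + (-612) + 0|
Area = (1/2)*1088 = 544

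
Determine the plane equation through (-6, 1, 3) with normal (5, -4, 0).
d = n·P = (5)(-6) + (-4)(1) + (0)(3) = -34
Plane: 5x - 4y = -34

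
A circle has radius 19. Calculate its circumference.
Circumference = 2 * pi * r
Circumference = 2 * pi * 19
Circumference = 119.38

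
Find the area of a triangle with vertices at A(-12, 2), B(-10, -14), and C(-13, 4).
Using the coordinate formula: Area = (1/2)|x₁(y₂-y₃) + x₂(y₃-y₁) + x₃(y₁-y₂)|
Area = (1/2)|(-12)((-14)-4) + (-10)(4-2) + (-13)(2-(-14))|
Area = (1/2)|(-12)*(-18) + (-10)*2 + (-13)*16|
Area = (1/2)|216 + (-20) + (-208)|
Area = (1/2)*12 = 6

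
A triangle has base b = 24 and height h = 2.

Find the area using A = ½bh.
A = ½·24·2 = 24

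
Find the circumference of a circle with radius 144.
Circumference = 2 * pi * r
Circumference = 2 * pi * 144
Circumference = 904.78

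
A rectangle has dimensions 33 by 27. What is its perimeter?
Perimeter = 2 * (length + width)
Perimeter = 2 * (33 + 27)
Perimeter = 2 * 60
Perimeter = 120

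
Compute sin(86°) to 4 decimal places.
sin(86 degrees) = 0.9976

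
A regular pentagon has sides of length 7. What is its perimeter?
Perimeter = number of sides * side length
Perimeter = 5 * 7
Perimeter = 35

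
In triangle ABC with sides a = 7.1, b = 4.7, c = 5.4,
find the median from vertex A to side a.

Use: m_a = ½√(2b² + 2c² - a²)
m_a = ½√(2·4.7² + 2·5.4² - 7.1²)
m_a = ½√(44.18 + 58.32 - 50.41) = ½√52.09 = 3.609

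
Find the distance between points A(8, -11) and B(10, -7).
Using the distance formula: d = sqrt((x₂-x₁)² + (y₂-y₁)²)
dx = 10 - 8 = 2
dy = (-7) - (-11) = 4
d = sqrt(2² + 4²) = sqrt(4 + 16) = sqrt(20) = 4.47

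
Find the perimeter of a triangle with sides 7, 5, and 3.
Perimeter = sum of all sides
Perimeter = 7 + 5 + 3
Perimeter = 15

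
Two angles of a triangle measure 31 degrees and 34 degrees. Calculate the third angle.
Sum of angles in a triangle = 180 degrees
Third angle = 180 - 31 - 34
Third angle = 115 degrees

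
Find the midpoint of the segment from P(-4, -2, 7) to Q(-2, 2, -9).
Midpoint = ((-4-2)/2, (-2+2)/2, (7-9)/2) = (-3, 0, -1)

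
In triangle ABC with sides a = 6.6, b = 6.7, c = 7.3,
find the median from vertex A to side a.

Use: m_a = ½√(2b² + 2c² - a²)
m_a = ½√(2·6.7² + 2·7.3² - 6.6²)
m_a = ½√(89.78 + 106.58 - 43.56) = ½√152.8 = 6.181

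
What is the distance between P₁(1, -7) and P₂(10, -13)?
Using the distance formula: d = sqrt((x₂-x₁)² + (y₂-y₁)²)
dx = 10 - 1 = 9
dy = (-13) - (-7) = -6
d = sqrt(9² + (-6)²) = sqrt(81 + 36) = sqrt(117) = 10.82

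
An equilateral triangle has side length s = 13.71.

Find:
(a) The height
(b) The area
(a) Height h = s·√3/2 = 13.71·√3/2 = 11.87
(b) Area = (√3/4)·s² = (√3/4)·13.71² = (√3/4)·187.964 = 81.39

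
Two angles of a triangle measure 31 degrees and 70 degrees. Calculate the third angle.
Sum of angles in a triangle = 180 degrees
Third angle = 180 - 31 - 70
Third angle = 79 degrees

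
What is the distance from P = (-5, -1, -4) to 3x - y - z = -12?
d = |3(-5) + (-1)(-1) + (-1)(-4) - (-12)| / √(3² + (-1)² + (-1)²) = 2/√11 = 0.603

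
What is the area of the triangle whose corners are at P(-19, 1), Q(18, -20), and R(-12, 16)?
Using the coordinate formula: Area = (1/2)|x₁(y₂-y₃) + x₂(y₃-y₁) + x₃(y₁-y₂)|
Area = (1/2)|(-19)((-20)-16) + 18(16-1) + (-12)(1-(-20))|
Area = (1/2)|(-19)*(-36) + 18*15 + (-12)*21|
Area = (1/2)|684 + 270 + (-252)|
Area = (1/2)*702 = 351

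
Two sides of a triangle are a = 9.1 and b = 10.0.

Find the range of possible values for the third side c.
By the triangle inequality: |a - b| < c < a + b
|9.1 - 10.0| < c < 9.1 + 10.0
0.9 < c < 19.1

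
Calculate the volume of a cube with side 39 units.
Volume = s³
Volume = 39³
Volume = 59319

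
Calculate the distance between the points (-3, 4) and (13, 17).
Using the distance formula: d = sqrt((x₂-x₁)² + (y₂-y₁)²)
dx = 13 - (-3) = 16
dy = 17 - 4 = 13
d = sqrt(16² + 13²) = sqrt(256 + 169) = sqrt(425) = 20.62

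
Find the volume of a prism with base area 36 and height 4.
Volume = base area * height
Volume = 36 * 4
Volume = 144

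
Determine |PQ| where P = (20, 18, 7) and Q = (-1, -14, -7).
d = √[(-21)² + (-32)² + (-14)²] = √1661 = 40.76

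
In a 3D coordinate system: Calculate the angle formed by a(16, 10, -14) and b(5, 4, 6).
a·b = 36, |a|² = 552, |b|² = 77
cos θ = 36/√42504 ≈ 0.1746
θ ≈ 79.94°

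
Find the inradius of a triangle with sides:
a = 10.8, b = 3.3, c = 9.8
s = (a+b+c)/2 = (10.8+3.3+9.8)/2 = 11.95
Area = √(s(s-a)(s-b)(s-c)) = √(11.95·1.15·8.65·2.15) = 15.9867
r = Area/s = 15.9867/11.95 = 1.338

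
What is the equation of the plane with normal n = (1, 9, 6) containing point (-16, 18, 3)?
d = n·P = (1)(-16) + (9)(18) + (6)(3) = 164
Plane: x + 9y + 6z = 164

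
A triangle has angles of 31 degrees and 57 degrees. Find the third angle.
Sum of angles in a triangle = 180 degrees
Third angle = 180 - 31 - 57
Third angle = 92 degrees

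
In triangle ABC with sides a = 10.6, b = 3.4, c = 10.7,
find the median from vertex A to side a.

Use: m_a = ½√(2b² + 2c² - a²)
m_a = ½√(2·3.4² + 2·10.7² - 10.6²)
m_a = ½√(23.12 + 228.98 - 112.36) = ½√139.74 = 5.911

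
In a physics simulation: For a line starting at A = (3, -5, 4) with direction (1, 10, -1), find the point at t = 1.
P(1) = (3 + 1(1), -5 + 10(1), 4 + (-1)(1)) = (4, 5, 3)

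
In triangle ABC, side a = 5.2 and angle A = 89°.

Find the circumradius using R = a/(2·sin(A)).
R = a/(2·sin(A)) = 5.2/(2·sin(89°))
R = 5.2/(2·0.999848) = 5.2/1.999695 = 2.6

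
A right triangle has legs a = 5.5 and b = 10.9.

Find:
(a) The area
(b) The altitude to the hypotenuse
(a) Area = ½ab = ½·5.5·10.9 = 29.975
(b) Hypotenuse c = √(5.5² + 10.9²) = √149.06 = 12.209
    Area = ½·c·h_c  →  h_c = 2·Area/c = 2·29.975/12.209 = 4.91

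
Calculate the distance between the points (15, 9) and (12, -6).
Using the distance formula: d = sqrt((x₂-x₁)² + (y₂-y₁)²)
dx = 12 - 15 = -3
dy = (-6) - 9 = -15
d = sqrt((-3)² + (-15)²) = sqrt(9 + 225) = sqrt(234) = 15.30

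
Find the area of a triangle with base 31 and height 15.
Area = (1/2) * base * height
Area = (1/2) * 31 * 15
Area = 232.50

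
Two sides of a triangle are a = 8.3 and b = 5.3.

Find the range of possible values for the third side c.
By the triangle inequality: |a - b| < c < a + b
|8.3 - 5.3| < c < 8.3 + 5.3
3 < c < 13.6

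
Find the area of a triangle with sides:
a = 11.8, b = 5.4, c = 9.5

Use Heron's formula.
s = (a+b+c)/2 = (11.8+5.4+9.5)/2 = 13.35
A = √(s(s-a)(s-b)(s-c)) = √(13.35·1.55·7.95·3.85)
A = √633.346 = 25.17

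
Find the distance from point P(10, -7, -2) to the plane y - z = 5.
d = |0(10) + 1(-7) + (-1)(-2) - (5)| / √(0² + 1² + (-1)²) = 10/√2 = 7.071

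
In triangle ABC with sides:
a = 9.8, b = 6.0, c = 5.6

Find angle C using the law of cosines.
cos(C) = (a² + b² - c²)/(2ab)
cos(C) = (9.8² + 6.0² - 5.6²)/(2·9.8·6.0) = 100.68/117.6 = 0.856122
C = arccos(0.856122) = 31.12°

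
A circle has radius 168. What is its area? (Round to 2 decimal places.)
Area = pi * r²
Area = pi * 168²
Area = pi * 28224
Area = 88668.31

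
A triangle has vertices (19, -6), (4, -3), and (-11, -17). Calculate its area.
Using the coordinate formula: Area = (1/2)|x₁(y₂-y₃) + x₂(y₃-y₁) + x₃(y₁-y₂)|
Area = (1/2)|19((-3)-(-17)) + 4((-17)-(-6)) + (-11)((-6)-(-3))|
Area = (1/2)|19*14 + 4*(-11) + (-11)*(-3)|
Area = (1/2)|266 + (-44) + 33|
Area = (1/2)*255 = 127.50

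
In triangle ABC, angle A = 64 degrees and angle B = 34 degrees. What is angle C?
Sum of angles in a triangle = 180 degrees
Third angle = 180 - 64 - 34
Third angle = 82 degrees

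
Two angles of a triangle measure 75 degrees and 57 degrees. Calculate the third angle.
Sum of angles in a triangle = 180 degrees
Third angle = 180 - 75 - 57
Third angle = 48 degrees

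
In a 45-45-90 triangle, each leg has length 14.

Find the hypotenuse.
Hypotenuse = 14√2 = 19.8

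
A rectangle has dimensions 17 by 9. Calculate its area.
Area = length * width
Area = 17 * 9
Area = 153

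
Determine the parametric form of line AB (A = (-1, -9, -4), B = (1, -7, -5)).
Direction vector d = B - A = (2, 2, -1)
x = -1 + 2t, y = -9 + 2t, z = -4 - t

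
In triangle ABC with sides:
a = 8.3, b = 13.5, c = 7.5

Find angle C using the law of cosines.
cos(C) = (a² + b² - c²)/(2ab)
cos(C) = (8.3² + 13.5² - 7.5²)/(2·8.3·13.5) = 194.89/224.1 = 0.869656
C = arccos(0.869656) = 29.58°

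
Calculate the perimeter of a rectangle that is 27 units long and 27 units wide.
Perimeter = 2 * (length + width)
Perimeter = 2 * (27 + 27)
Perimeter = 2 * 54
Perimeter = 108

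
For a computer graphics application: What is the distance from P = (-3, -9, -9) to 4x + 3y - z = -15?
d = |4(-3) + 3(-9) + (-1)(-9) - (-15)| / √(4² + 3² + (-1)²) = 15/√26 = 2.942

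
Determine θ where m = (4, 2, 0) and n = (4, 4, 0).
m·n = 24, |m|² = 20, |n|² = 32
cos θ = 24/√640 ≈ 0.9487
θ ≈ 18.43°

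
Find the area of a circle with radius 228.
Area = pi * r²
Area = pi * 228²
Area = pi * 51984
Area = 163312.55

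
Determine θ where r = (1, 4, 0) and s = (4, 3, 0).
r·s = 16, |r|² = 17, |s|² = 25
cos θ = 16/√425 ≈ 0.7761
θ ≈ 39.09°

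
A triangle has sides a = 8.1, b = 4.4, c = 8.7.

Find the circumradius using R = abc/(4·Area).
s = (a+b+c)/2 = 10.6
Area = √(s(s-a)(s-b)(s-c)) = √(10.6·2.5·6.2·1.9) = 17.6683
R = abc/(4·Area) = (8.1·4.4·8.7)/(4·17.6683) = 310.068/70.6732 = 4.387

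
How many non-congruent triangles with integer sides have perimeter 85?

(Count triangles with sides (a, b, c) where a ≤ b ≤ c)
With a ≤ b ≤ c and a + b + c = 85, the triangle inequality a + b > c gives c < 85/2, so c ≤ 42.
Iterate a from 1 to ⌊p/3⌋ = 28; for each a, b ranges from a to ⌊(p−a)/2⌋ with c = p − a − b, keeping only c ≥ b.
Triples: (1, 42, 42), (2, 41, 42), (3, 40, 42), …
Count = 161 triangles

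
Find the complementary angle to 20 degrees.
Complementary angles sum to 90 degrees.
Other angle = 90 - 20
Other angle = 70 degrees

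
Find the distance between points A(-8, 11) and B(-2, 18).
Using the distance formula: d = sqrt((x₂-x₁)² + (y₂-y₁)²)
dx = (-2) - (-8) = 6
dy = 18 - 11 = 7
d = sqrt(6² + 7²) = sqrt(36 + 49) = sqrt(85) = 9.22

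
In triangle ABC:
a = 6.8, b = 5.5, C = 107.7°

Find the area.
Using A = ½ab·sin(C):
A = ½·6.8·5.5·sin(107.7°) = ½·37.4·0.952661 = 17.81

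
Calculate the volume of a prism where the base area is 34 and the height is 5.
Volume = base area * height
Volume = 34 * 5
Volume = 170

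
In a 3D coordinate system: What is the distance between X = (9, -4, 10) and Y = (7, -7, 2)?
d = √[(-2)² + (-3)² + (-8)²] = √77 = 8.775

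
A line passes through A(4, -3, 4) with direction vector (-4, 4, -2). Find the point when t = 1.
P(1) = (4 + (-4)(1), -3 + 4(1), 4 + (-2)(1)) = (0, 1, 2)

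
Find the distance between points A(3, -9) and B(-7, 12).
Using the distance formula: d = sqrt((x₂-x₁)² + (y₂-y₁)²)
dx = (-7) - 3 = -10
dy = 12 - (-9) = 21
d = sqrt((-10)² + 21²) = sqrt(100 + 441) = sqrt(541) = 23.26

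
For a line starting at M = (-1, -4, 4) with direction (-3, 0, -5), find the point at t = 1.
P(1) = (-1 + (-3)(1), -4 + 0(1), 4 + (-5)(1)) = (-4, -4, -1)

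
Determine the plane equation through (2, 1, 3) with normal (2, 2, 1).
d = n·P = (2)(2) + (2)(1) + (1)(3) = 9
Plane: 2x + 2y + z = 9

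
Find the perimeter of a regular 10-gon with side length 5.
Perimeter = number of sides * side length
Perimeter = 10 * 5
Perimeter = 50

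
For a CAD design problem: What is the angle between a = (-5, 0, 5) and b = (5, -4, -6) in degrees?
a·b = -55, |a|² = 50, |b|² = 77
cos θ = -55/√3850 ≈ -0.8864
θ ≈ 152.4°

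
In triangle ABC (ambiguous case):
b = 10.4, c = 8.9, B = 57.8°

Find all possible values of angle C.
sin(C)/c = sin(B)/b  →  sin(C) = c·sin(B)/b = 8.9·sin(57.8°)/10.4 = 0.724146
C₁ = arcsin(0.724146) = 46.4°,  C₂ = 180° - C₁ = 133.6°
Check C₂: A = 180° - 57.8° - 133.6° = -11.4° ≤ 0, rejected
C = 46.4° (one solution)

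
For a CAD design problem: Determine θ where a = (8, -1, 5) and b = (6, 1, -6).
a·b = 17, |a|² = 90, |b|² = 73
cos θ = 17/√6570 ≈ 0.2097
θ ≈ 77.89°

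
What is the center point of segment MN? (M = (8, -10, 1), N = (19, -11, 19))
Midpoint = ((8+19)/2, (-10-11)/2, (1+19)/2) = (13.5, -10.5, 10)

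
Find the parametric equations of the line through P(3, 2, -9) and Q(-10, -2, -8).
Direction vector d = Q - P = (-13, -4, 1)
x = 3 - 13t, y = 2 - 4t, z = -9 + t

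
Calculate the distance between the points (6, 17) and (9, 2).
Using the distance formula: d = sqrt((x₂-x₁)² + (y₂-y₁)²)
dx = 9 - 6 = 3
dy = 2 - 17 = -15
d = sqrt(3² + (-15)²) = sqrt(9 + 225) = sqrt(234) = 15.30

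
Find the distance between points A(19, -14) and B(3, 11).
Using the distance formula: d = sqrt((x₂-x₁)² + (y₂-y₁)²)
dx = 3 - 19 = -16
dy = 11 - (-14) = 25
d = sqrt((-16)² + 25²) = sqrt(256 + 625) = sqrt(881) = 29.68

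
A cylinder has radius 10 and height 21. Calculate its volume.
Volume = pi * r² * h
Volume = pi * 10² * 21
Volume = pi * 100 * 21
Volume = pi * 2100
Volume = 6597.34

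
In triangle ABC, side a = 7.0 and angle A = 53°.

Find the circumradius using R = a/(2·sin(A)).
R = a/(2·sin(A)) = 7.0/(2·sin(53°))
R = 7.0/(2·0.798636) = 7.0/1.597271 = 4.382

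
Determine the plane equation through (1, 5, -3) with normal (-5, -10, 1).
d = n·P = (-5)(1) + (-10)(5) + (1)(-3) = -58
Plane: -5x - 10y + z = -58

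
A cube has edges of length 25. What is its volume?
Volume = s³
Volume = 25³
Volume = 15625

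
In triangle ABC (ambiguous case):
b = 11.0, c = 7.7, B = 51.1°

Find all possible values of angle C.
sin(C)/c = sin(B)/b  →  sin(C) = c·sin(B)/b = 7.7·sin(51.1°)/11.0 = 0.544770
C₁ = arcsin(0.544770) = 33.01°,  C₂ = 180° - C₁ = 146.99°
Check C₂: A = 180° - 51.1° - 146.99° = -18.09° ≤ 0, rejected
C = 33.01° (one solution)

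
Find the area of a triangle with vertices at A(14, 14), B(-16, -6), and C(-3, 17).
Using the coordinate formula: Area = (1/2)|x₁(y₂-y₃) + x₂(y₃-y₁) + x₃(y₁-y₂)|
Area = (1/2)|14((-6)-17) + (-16)(17-14) + (-3)(14-(-6))|
Area = (1/2)|14*(-23) + (-16)*3 + (-3)*20|
Area = (1/2)|(-322) + (-48) + (-60)|
Area = (1/2)*430 = 215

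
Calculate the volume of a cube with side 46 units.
Volume = s³
Volume = 46³
Volume = 97336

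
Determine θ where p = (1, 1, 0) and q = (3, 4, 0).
p·q = 7, |p|² = 2, |q|² = 25
cos θ = 7/√50 ≈ 0.9899
θ ≈ 8.13°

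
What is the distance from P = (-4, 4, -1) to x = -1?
d = |1(-4) + 0(4) + 0(-1) - (-1)| / √(1² + 0² + 0²) = 3/√1 = 3.0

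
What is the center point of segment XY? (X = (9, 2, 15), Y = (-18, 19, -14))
Midpoint = ((9-18)/2, (2+19)/2, (15-14)/2) = (-4.5, 10.5, 0.5)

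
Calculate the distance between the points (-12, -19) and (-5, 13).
Using the distance formula: d = sqrt((x₂-x₁)² + (y₂-y₁)²)
dx = (-5) - (-12) = 7
dy = 13 - (-19) = 32
d = sqrt(7² + 32²) = sqrt(49 + 1024) = sqrt(1073) = 32.76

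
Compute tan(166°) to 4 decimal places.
tan(166 degrees) = -0.2493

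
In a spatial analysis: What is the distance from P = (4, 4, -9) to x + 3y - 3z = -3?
d = |1(4) + 3(4) + (-3)(-9) - (-3)| / √(1² + 3² + (-3)²) = 46/√19 = 10.55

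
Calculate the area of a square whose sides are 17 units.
Area = s²
Area = 17²
Area = 289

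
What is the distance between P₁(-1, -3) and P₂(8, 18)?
Using the distance formula: d = sqrt((x₂-x₁)² + (y₂-y₁)²)
dx = 8 - (-1) = 9
dy = 18 - (-3) = 21
d = sqrt(9² + 21²) = sqrt(81 + 441) = sqrt(522) = 22.85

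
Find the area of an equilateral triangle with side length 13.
Area = (sqrt(3)/4) * s²
Area = (sqrt(3)/4) * 13²
Area = (sqrt(3)/4) * 169
Area = 73.18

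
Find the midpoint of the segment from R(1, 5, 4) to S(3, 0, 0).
Midpoint = ((1+3)/2, (5+0)/2, (4+0)/2) = (2, 2.5, 2)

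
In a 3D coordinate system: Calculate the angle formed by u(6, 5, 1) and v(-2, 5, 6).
u·v = 19, |u|² = 62, |v|² = 65
cos θ = 19/√4030 ≈ 0.2993
θ ≈ 72.58°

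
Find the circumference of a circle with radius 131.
Circumference = 2 * pi * r
Circumference = 2 * pi * 131
Circumference = 823.10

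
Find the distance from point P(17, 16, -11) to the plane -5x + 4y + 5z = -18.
d = |(-5)(17) + 4(16) + 5(-11) - (-18)| / √((-5)² + 4² + 5²) = 58/√66 = 7.139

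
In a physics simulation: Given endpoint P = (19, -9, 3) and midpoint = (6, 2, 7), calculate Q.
Q = (2×6 - 19, 2×2 - (-9), 2×7 - 3) = (-7, 13, 11)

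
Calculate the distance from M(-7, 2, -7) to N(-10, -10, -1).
d = √[(-3)² + (-12)² + (6)²] = √189 = 13.75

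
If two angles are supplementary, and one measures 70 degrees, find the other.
Supplementary angles sum to 180 degrees.
Other angle = 180 - 70
Other angle = 110 degrees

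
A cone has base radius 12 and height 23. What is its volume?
Volume = (1/3) * pi * r² * h
Volume = (1/3) * pi * 12² * 23
Volume = (1/3) * pi * 144 * 23
Volume = (1/3) * pi * 3312
Volume = 3468.32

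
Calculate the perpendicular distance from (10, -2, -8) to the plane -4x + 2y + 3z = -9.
d = |(-4)(10) + 2(-2) + 3(-8) - (-9)| / √((-4)² + 2² + 3²) = 59/√29 = 10.96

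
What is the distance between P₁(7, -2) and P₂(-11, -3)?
Using the distance formula: d = sqrt((x₂-x₁)² + (y₂-y₁)²)
dx = (-11) - 7 = -18
dy = (-3) - (-2) = -1
d = sqrt((-18)² + (-1)²) = sqrt(324 + 1) = sqrt(325) = 18.03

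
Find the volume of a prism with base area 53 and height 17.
Volume = base area * height
Volume = 53 * 17
Volume = 901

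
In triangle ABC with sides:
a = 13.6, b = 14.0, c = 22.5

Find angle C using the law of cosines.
cos(C) = (a² + b² - c²)/(2ab)
cos(C) = (13.6² + 14.0² - 22.5²)/(2·13.6·14.0) = -125.29/380.8 = -0.329018
C = arccos(-0.329018) = 109.2°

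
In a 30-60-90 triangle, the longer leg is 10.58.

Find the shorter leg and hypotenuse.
In a 30-60-90 triangle, sides are in ratio 1 : √3 : 2.
Long leg = short leg·√3  →  short leg = 10.58/√3 = 6.108
Hypotenuse = 2·(short leg) = 2·10.58/√3 = 12.22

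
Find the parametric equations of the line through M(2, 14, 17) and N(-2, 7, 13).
Direction vector d = N - M = (-4, -7, -4)
x = 2 - 4t, y = 14 - 7t, z = 17 - 4t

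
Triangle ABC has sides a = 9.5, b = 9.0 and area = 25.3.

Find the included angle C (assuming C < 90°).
Area = ½ab·sin(C)  →  sin(C) = 2·Area/(ab)
sin(C) = 2·25.3/(9.5·9.0) = 0.591813
C = arcsin(0.591813) = 36.29°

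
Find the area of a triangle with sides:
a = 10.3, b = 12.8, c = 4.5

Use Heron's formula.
s = (a+b+c)/2 = (10.3+12.8+4.5)/2 = 13.8
A = √(s(s-a)(s-b)(s-c)) = √(13.8·3.5·1·9.3)
A = √449.19 = 21.19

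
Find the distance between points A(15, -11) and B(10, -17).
Using the distance formula: d = sqrt((x₂-x₁)² + (y₂-y₁)²)
dx = 10 - 15 = -5
dy = (-17) - (-11) = -6
d = sqrt((-5)² + (-6)²) = sqrt(25 + 36) = sqrt(61) = 7.81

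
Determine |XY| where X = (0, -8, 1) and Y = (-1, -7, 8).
d = √[(-1)² + (1)² + (7)²] = √51 = 7.141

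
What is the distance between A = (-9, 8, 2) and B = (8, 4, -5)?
d = √[(17)² + (-4)² + (-7)²] = √354 = 18.81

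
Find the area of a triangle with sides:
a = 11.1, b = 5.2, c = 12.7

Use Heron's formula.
s = (a+b+c)/2 = (11.1+5.2+12.7)/2 = 14.5
A = √(s(s-a)(s-b)(s-c)) = √(14.5·3.4·9.3·1.8)
A = √825.282 = 28.73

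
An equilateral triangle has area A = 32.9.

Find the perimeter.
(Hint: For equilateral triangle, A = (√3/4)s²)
A = (√3/4)s²  →  s² = 4A/√3 = 4·32.9/√3 = 75.9793
s = 8.71661
Perimeter = 3s = 26.15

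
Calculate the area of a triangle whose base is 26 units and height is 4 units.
Area = (1/2) * base * height
Area = (1/2) * 26 * 4
Area = 52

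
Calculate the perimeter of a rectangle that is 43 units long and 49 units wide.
Perimeter = 2 * (length + width)
Perimeter = 2 * (43 + 49)
Perimeter = 2 * 92
Perimeter = 184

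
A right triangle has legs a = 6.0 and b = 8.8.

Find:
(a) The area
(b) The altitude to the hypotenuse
(a) Area = ½ab = ½·6.0·8.8 = 26.4
(b) Hypotenuse c = √(6.0² + 8.8²) = √113.44 = 10.6508
    Area = ½·c·h_c  →  h_c = 2·Area/c = 2·26.4/10.6508 = 4.957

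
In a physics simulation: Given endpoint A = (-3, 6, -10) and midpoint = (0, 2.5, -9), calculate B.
B = (2×0 - (-3), 2×2.5 - 6, 2×(-9) - (-10)) = (3, -1, -8)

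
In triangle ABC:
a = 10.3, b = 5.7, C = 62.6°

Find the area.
Using A = ½ab·sin(C):
A = ½·10.3·5.7·sin(62.6°) = ½·58.71·0.887815 = 26.06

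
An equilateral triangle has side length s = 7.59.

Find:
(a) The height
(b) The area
(a) Height h = s·√3/2 = 7.59·√3/2 = 6.573
(b) Area = (√3/4)·s² = (√3/4)·7.59² = (√3/4)·57.6081 = 24.95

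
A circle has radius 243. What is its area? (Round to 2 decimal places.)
Area = pi * r²
Area = pi * 243²
Area = pi * 59049
Area = 185507.90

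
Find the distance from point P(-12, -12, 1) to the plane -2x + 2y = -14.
d = |(-2)(-12) + 2(-12) + 0(1) - (-14)| / √((-2)² + 2² + 0²) = 14/√8 = 4.95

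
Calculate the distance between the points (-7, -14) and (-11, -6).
Using the distance formula: d = sqrt((x₂-x₁)² + (y₂-y₁)²)
dx = (-11) - (-7) = -4
dy = (-6) - (-14) = 8
d = sqrt((-4)² + 8²) = sqrt(16 + 64) = sqrt(80) = 8.94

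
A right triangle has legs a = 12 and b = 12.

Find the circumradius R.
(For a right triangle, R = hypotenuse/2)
Hypotenuse c = √(12² + 12²) = √288 = 16.9706
R = c/2 = 8.485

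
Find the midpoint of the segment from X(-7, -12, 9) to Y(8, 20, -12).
Midpoint = ((-7+8)/2, (-12+20)/2, (9-12)/2) = (0.5, 4, -1.5)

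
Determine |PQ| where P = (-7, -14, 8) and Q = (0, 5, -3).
d = √[(7)² + (19)² + (-11)²] = √531 = 23.04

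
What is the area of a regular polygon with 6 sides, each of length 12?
For a regular 6-gon with side length s = 12:
Apothem a = s / (2*tan(pi/6)) = 12 / (2*tan(pi/6)) ≈ 10.3923
Perimeter P = 6 * 12 = 72
Area = (1/2) * P * a = (1/2) * 72 * 10.3923 = 374.12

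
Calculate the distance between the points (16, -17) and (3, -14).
Using the distance formula: d = sqrt((x₂-x₁)² + (y₂-y₁)²)
dx = 3 - 16 = -13
dy = (-14) - (-17) = 3
d = sqrt((-13)² + 3²) = sqrt(169 + 9) = sqrt(178) = 13.34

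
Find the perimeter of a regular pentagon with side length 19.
Perimeter = number of sides * side length
Perimeter = 5 * 19
Perimeter = 95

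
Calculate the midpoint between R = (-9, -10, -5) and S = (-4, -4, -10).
Midpoint = ((-9-4)/2, (-10-4)/2, (-5-10)/2) = (-6.5, -7, -7.5)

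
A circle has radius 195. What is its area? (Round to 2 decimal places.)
Area = pi * r²
Area = pi * 195²
Area = pi * 38025
Area = 119459.06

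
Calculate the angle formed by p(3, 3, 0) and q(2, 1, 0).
p·q = 9, |p|² = 18, |q|² = 5
cos θ = 9/√90 ≈ 0.9487
θ ≈ 18.43°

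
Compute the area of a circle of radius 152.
Area = pi * r²
Area = pi * 152²
Area = pi * 23104
Area = 72583.36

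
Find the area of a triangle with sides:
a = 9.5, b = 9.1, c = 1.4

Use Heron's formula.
s = (a+b+c)/2 = (9.5+9.1+1.4)/2 = 10
A = √(s(s-a)(s-b)(s-c)) = √(10·0.5·0.9·8.6)
A = √38.7 = 6.221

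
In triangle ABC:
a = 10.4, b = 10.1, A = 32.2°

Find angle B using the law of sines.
sin(B)/b = sin(A)/a
sin(B) = b·sin(A)/a = 10.1·sin(32.2°)/10.4 = 0.517505
B = arcsin(0.517505) = 31.17°  (b ≤ a, so B ≤ A and the acute solution is unique)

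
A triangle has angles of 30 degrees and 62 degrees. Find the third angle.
Sum of angles in a triangle = 180 degrees
Third angle = 180 - 30 - 62
Third angle = 88 degrees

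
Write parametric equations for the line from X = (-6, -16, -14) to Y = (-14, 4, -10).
Direction vector d = Y - X = (-8, 20, 4)
x = -6 - 8t, y = -16 + 20t, z = -14 + 4t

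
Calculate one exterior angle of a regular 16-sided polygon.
Exterior angle of a regular n-gon = 360/n
Exterior angle = 360/16
Exterior angle = 22.50 degrees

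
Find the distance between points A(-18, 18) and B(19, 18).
Using the distance formula: d = sqrt((x₂-x₁)² + (y₂-y₁)²)
dx = 19 - (-18) = 37
dy = 18 - 18 = 0
d = sqrt(37² + 0²) = sqrt(1369 + 0) = sqrt(1369) = 37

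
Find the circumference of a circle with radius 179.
Circumference = 2 * pi * r
Circumference = 2 * pi * 179
Circumference = 1124.69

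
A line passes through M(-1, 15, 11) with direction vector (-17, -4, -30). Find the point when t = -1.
P(-1) = (-1 + (-17)(-1), 15 + (-4)(-1), 11 + (-30)(-1)) = (16, 19, 41)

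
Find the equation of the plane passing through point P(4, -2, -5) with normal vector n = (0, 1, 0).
d = n·P = (0)(4) + (1)(-2) + (0)(-5) = -2
Plane: y = -2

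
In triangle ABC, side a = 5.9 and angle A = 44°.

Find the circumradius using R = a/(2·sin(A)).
R = a/(2·sin(A)) = 5.9/(2·sin(44°))
R = 5.9/(2·0.694658) = 5.9/1.389317 = 4.247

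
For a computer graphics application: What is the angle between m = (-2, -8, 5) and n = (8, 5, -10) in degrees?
m·n = -106, |m|² = 93, |n|² = 189
cos θ = -106/√17577 ≈ -0.7995
θ ≈ 143.1°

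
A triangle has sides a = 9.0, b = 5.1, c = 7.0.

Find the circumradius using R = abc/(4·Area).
s = (a+b+c)/2 = 10.55
Area = √(s(s-a)(s-b)(s-c)) = √(10.55·1.55·5.45·3.55) = 17.7871
R = abc/(4·Area) = (9.0·5.1·7.0)/(4·17.7871) = 321.3/71.1484 = 4.516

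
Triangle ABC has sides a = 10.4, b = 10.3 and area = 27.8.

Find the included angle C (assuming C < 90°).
Area = ½ab·sin(C)  →  sin(C) = 2·Area/(ab)
sin(C) = 2·27.8/(10.4·10.3) = 0.519044
C = arcsin(0.519044) = 31.27°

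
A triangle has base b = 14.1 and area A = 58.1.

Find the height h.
A = ½bh  →  h = 2A/b
h = 2·58.1/14.1 = 8.241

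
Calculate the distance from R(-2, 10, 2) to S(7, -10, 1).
d = √[(9)² + (-20)² + (-1)²] = √482 = 21.95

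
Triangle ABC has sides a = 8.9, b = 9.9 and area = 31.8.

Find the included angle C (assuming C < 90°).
Area = ½ab·sin(C)  →  sin(C) = 2·Area/(ab)
sin(C) = 2·31.8/(8.9·9.9) = 0.721825
C = arcsin(0.721825) = 46.21°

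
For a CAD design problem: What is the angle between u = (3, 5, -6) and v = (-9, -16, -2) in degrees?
u·v = -95, |u|² = 70, |v|² = 341
cos θ = -95/√23870 ≈ -0.6149
θ ≈ 127.9°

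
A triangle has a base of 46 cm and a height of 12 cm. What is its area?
Area = (1/2) * base * height
Area = (1/2) * 46 * 12
Area = 276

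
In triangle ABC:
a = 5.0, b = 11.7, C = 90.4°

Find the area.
Using A = ½ab·sin(C):
A = ½·5.0·11.7·sin(90.4°) = ½·58.5·0.999976 = 29.25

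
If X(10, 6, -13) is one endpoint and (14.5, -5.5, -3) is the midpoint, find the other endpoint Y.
Y = (2×14.5 - 10, 2×(-5.5) - 6, 2×(-3) - (-13)) = (19, -17, 7)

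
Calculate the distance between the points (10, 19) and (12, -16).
Using the distance formula: d = sqrt((x₂-x₁)² + (y₂-y₁)²)
dx = 12 - 10 = 2
dy = (-16) - 19 = -35
d = sqrt(2² + (-35)²) = sqrt(4 + 1225) = sqrt(1229) = 35.06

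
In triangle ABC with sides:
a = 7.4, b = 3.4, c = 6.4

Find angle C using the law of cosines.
cos(C) = (a² + b² - c²)/(2ab)
cos(C) = (7.4² + 3.4² - 6.4²)/(2·7.4·3.4) = 25.36/50.32 = 0.503975
C = arccos(0.503975) = 59.74°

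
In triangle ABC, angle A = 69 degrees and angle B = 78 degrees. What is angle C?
Sum of angles in a triangle = 180 degrees
Third angle = 180 - 69 - 78
Third angle = 33 degrees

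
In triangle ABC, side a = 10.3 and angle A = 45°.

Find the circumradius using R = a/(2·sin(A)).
R = a/(2·sin(A)) = 10.3/(2·sin(45°))
R = 10.3/(2·0.707107) = 10.3/1.414214 = 7.283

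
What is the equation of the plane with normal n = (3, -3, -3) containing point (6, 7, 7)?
d = n·P = (3)(6) + (-3)(7) + (-3)(7) = -24
Plane: 3x - 3y - 3z = -24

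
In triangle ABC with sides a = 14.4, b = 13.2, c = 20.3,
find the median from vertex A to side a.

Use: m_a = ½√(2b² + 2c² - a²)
m_a = ½√(2·13.2² + 2·20.3² - 14.4²)
m_a = ½√(348.48 + 824.18 - 207.36) = ½√965.3 = 15.53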